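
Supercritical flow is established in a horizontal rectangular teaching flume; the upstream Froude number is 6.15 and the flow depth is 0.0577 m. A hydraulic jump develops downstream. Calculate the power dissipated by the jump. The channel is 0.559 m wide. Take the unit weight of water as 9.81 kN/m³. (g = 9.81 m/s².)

P = 0.965 kW

Fr₁ = 6.15 (given).
Bélanger equation: y₂/y₁ = ½[√(1 + 8Fr₁²) − 1] = ½[√303.6 − 1] = 8.21.
y₂ = 8.21 × 0.0577 = 0.474 m.
V₁ = Fr₁·√(g·y₁) = 6.15×√(9.81×0.0577) = 4.63 m/s; q = V₁·y₁ = 0.267 m²/s. V₂ = q/y₂ = 0.267/0.474 = 0.563 m/s. E₁ = y₁ + V₁²/2g = 1.15 m; E₂ = y₂ + V₂²/2g = 0.490 m. ΔE = E₁ − E₂ = 0.659 m.
Q = q·b = 0.267 × 0.559 = 0.149 m³/s. P = γ·Q·ΔE = 9.81 × 0.149 × 0.659 = 0.965 kW.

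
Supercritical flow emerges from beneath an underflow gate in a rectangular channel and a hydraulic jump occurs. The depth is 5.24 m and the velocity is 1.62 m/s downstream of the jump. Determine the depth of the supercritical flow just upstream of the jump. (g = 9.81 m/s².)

y₁ = 0.489 m

Fr₂ = V₂/√(g·y₂) = 1.62/√(9.81×5.24) = 0.226.
Since the conjugate-depth ratio holds either way, y₁/y₂ = ½[√(1 + 8Fr₂²) − 1] = ½[√1.408 − 1] = 0.0934.
y₁ = 0.0934 × 5.24 = 0.489 m.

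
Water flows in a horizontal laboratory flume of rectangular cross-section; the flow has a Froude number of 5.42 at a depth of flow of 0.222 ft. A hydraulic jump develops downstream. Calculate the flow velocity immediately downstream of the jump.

Fr₁ = 5.42 (given).
From the momentum equation for a rectangular channel, y₂/y₁ = ½[√(1 + 8Fr₁²) − 1] = ½[√236.0 − 1] = 7.18.
y₂ = 7.18 × 0.222 = 1.59 ft.
V₁ = Fr₁·√(g·y₁) = 5.42×√(32.2×0.222) = 14.5 ft/s; q = V₁·y₁ = 3.22 ft²/s.
V₂ = q/y₂ = 3.22/1.59 = 2.02 ft/s.

V₂ = 2.02 ft/s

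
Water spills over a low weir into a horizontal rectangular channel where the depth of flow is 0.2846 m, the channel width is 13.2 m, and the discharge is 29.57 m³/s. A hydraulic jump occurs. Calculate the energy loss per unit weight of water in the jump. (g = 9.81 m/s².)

ΔE = 1.601 m

q = Q/b = 29.57/13.2 = 2.240 m²/s; V₁ = q/y₁ = 7.871 m/s. Fr₁ = V₁/√(g·y₁) = 4.711.
Sequent-depth ratio: y₂/y₁ = ½[√(1 + 8Fr₁²) − 1] = ½[√178.53 − 1] = 6.181.
y₂ = 6.181 × 0.2846 = 1.759 m.
Head loss: ΔE = (y₂ − y₁)³/(4y₁y₂) = (1.759 − 0.2846)³/(4×0.2846×1.759) = 3.205/2.002 = 1.601 m.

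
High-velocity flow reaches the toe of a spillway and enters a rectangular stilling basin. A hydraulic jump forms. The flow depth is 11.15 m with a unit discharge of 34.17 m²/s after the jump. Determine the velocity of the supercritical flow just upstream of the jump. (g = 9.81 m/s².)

V₂ = q/y₂ = 34.17/11.15 = 3.065 m/s; Fr₂ = V₂/√(g·y₂) = 0.2930.
Applying the sequent-depth relation in reverse, y₁/y₂ = ½[√(1 + 8Fr₂²) − 1] = ½[√1.6869 − 1] = 0.1494.
y₁ = 0.1494 × 11.15 = 1.666 m.
V₁ = q/y₁ = 34.17/1.666 = 20.51 m/s.

V₁ = 20.51 m/s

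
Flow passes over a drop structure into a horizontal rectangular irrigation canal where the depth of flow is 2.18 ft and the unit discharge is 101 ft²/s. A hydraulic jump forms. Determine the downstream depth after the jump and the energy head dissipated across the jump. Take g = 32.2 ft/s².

V₁ = q/y₁ = 101/2.18 = 46.3 ft/s. Fr₁ = V₁/√(g·y₁) = 46.3/√(32.2×2.18) = 5.53.
By Bélanger, y₂/y₁ = ½[√(1 + 8Fr₁²) − 1] = ½[√245.6 − 1] = 7.34.
y₂ = 7.34 × 2.18 = 16.0 ft.
Head loss: ΔE = (y₂ − y₁)³/(4y₁y₂) = (16.0 − 2.18)³/(4×2.18×16.0) = 2636/139 = 18.9 ft.

y₂ = 16.0 ft; ΔE = 18.9 ft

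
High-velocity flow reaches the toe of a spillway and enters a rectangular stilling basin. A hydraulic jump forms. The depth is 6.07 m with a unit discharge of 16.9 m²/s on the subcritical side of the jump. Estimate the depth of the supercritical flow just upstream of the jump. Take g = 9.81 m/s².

y₁ = 1.30 m

V₂ = q/y₂ = 16.9/6.07 = 2.78 m/s; Fr₂ = V₂/√(g·y₂) = 0.361.
Since the conjugate-depth ratio holds either way, y₁/y₂ = ½[√(1 + 8Fr₂²) − 1] = ½[√2.041 − 1] = 0.214.
y₁ = 0.214 × 6.07 = 1.30 m.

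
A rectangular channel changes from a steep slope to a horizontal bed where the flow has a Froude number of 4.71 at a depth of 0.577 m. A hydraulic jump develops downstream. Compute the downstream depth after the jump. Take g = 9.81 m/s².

y₂ = 3.57 m

Fr₁ = 4.71 (given).
Bélanger equation: y₂/y₁ = ½[√(1 + 8Fr₁²) − 1] = ½[√178.5 − 1] = 6.18.
y₂ = 6.18 × 0.577 = 3.57 m.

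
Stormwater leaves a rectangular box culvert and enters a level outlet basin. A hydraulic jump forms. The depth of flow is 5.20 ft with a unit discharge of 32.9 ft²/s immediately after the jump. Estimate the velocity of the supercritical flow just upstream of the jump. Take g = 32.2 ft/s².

V₁ = 17.9 ft/s

V₂ = q/y₂ = 32.9/5.20 = 6.33 ft/s; Fr₂ = V₂/√(g·y₂) = 0.489.
Applying the sequent-depth relation in reverse, y₁/y₂ = ½[√(1 + 8Fr₂²) − 1] = ½[√2.913 − 1] = 0.353.
y₁ = 0.353 × 5.20 = 1.84 ft.
V₁ = q/y₁ = 32.9/1.84 = 17.9 ft/s.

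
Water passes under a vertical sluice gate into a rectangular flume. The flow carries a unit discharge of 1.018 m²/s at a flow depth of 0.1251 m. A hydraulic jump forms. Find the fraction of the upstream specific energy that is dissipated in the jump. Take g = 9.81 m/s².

V₁ = q/y₁ = 1.018/0.1251 = 8.137 m/s. Fr₁ = V₁/√(g·y₁) = 8.137/√(9.81×0.1251) = 7.346.
Bélanger equation: y₂/y₁ = ½[√(1 + 8Fr₁²) − 1] = ½[√432.66 − 1] = 9.900.
y₂ = 9.900 × 0.1251 = 1.239 m.
E₁ = y₁ + V₁²/2g = 3.500 m. ΔE = (y₂ − y₁)³/(4y₁y₂) = 2.227 m. ΔE/E₁ = 2.227/3.500 = 0.636.

ΔE/E₁ = 0.636 (63.6%)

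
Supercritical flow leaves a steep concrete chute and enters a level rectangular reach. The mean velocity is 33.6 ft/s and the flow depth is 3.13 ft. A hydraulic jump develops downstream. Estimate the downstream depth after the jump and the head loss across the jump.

Fr₁ = V₁/√(g·y₁) = 33.6/√(32.2×3.13) = 3.35.
From the momentum equation for a rectangular channel, y₂/y₁ = ½[√(1 + 8Fr₁²) − 1] = ½[√90.61 − 1] = 4.26.
y₂ = 4.26 × 3.13 = 13.3 ft.
q = V₁·y₁ = 33.6 × 3.13 = 105 ft²/s. V₂ = q/y₂ = 105/13.3 = 7.89 ft/s. E₁ = y₁ + V₁²/2g = 20.7 ft; E₂ = y₂ + V₂²/2g = 14.3 ft. ΔE = E₁ − E₂ = 6.36 ft.

y₂ = 13.3 ft; ΔE = 6.36 ft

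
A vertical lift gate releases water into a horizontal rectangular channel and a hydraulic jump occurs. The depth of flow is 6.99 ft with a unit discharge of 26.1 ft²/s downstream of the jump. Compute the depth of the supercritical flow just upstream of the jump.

V₂ = q/y₂ = 26.1/6.99 = 3.73 ft/s; Fr₂ = V₂/√(g·y₂) = 0.249.
From the momentum equation (using Fr₂), y₁/y₂ = ½[√(1 + 8Fr₂²) − 1] = ½[√1.496 − 1] = 0.111.
y₁ = 0.111 × 6.99 = 0.779 ft.

y₁ = 0.779 ft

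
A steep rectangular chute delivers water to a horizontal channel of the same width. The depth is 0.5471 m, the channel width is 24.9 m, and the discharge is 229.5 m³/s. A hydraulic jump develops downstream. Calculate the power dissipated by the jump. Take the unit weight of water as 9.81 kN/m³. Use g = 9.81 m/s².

P = 21394 kW

q = Q/b = 229.5/24.9 = 9.217 m²/s; V₁ = q/y₁ = 16.85 m/s. Fr₁ = V₁/√(g·y₁) = 7.272.
By Bélanger, y₂/y₁ = ½[√(1 + 8Fr₁²) − 1] = ½[√424.05 − 1] = 9.796.
y₂ = 9.796 × 0.5471 = 5.359 m.
Head loss: ΔE = (y₂ − y₁)³/(4y₁y₂) = (5.359 − 0.5471)³/(4×0.5471×5.359) = 111.5/11.73 = 9.502 m.
P = γ·Q·ΔE = 9.81 × 229.5 × 9.502 = 21394 kW.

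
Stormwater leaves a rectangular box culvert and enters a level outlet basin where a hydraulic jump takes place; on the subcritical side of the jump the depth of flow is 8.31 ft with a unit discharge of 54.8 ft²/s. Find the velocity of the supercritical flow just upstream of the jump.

V₁ = 25.5 ft/s

V₂ = q/y₂ = 54.8/8.31 = 6.59 ft/s; Fr₂ = V₂/√(g·y₂) = 0.403.
Since the conjugate-depth ratio holds either way, y₁/y₂ = ½[√(1 + 8Fr₂²) − 1] = ½[√2.300 − 1] = 0.258.
y₁ = 0.258 × 8.31 = 2.15 ft.
V₁ = q/y₁ = 54.8/2.15 = 25.5 ft/s.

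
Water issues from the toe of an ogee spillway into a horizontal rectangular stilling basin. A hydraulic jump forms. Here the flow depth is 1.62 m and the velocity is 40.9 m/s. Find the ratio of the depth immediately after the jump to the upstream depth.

Fr₁ = V₁/√(g·y₁) = 40.9/√(9.81×1.62) = 10.3.
Bélanger equation: y₂/y₁ = ½[√(1 + 8Fr₁²) − 1] = ½[√843.1 − 1] = 14.0.

y₂/y₁ = 14.0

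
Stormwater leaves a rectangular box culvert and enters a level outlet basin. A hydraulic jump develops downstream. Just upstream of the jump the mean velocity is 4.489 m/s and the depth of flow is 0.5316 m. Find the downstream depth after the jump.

Fr₁ = V₁/√(g·y₁) = 4.489/√(9.81×0.5316) = 1.966.
Conjugate-depth relation: y₂/y₁ = ½[√(1 + 8Fr₁²) − 1] = ½[√31.913 − 1] = 2.325.
y₂ = 2.325 × 0.5316 = 1.236 m.

y₂ = 1.236 m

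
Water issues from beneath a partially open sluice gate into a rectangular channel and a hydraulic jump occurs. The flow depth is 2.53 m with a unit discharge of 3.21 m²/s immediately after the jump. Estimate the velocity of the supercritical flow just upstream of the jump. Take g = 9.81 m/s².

V₁ = 10.9 m/s

V₂ = q/y₂ = 3.21/2.53 = 1.27 m/s; Fr₂ = V₂/√(g·y₂) = 0.255.
From the momentum equation (using Fr₂), y₁/y₂ = ½[√(1 + 8Fr₂²) − 1] = ½[√1.519 − 1] = 0.116.
y₁ = 0.116 × 2.53 = 0.294 m.
V₁ = q/y₁ = 3.21/0.294 = 10.9 m/s.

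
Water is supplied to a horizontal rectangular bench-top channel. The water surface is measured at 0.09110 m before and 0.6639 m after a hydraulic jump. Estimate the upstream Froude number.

Fr₁ = 5.495

For a rectangular channel the momentum equation gives q² = ½·g·y₁·y₂·(y₁ + y₂) = ½×9.81×0.09110×0.6639×0.7550 = 0.2240.
q = √0.2240 = 0.4733 m²/s.
V₁ = q/y₁ = 5.195 m/s; Fr₁ = V₁/√(g·y₁) = 5.495.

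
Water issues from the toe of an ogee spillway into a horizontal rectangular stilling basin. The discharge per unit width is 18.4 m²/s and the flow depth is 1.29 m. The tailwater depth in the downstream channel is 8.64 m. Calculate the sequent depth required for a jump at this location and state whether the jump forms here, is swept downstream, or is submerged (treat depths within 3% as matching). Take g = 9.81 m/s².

y₂ = 6.70 m; the jump is submerged

V₁ = q/y₁ = 18.4/1.29 = 14.3 m/s. Fr₁ = V₁/√(g·y₁) = 14.3/√(9.81×1.29) = 4.01.
From the momentum equation for a rectangular channel, y₂/y₁ = ½[√(1 + 8Fr₁²) − 1] = ½[√129.6 − 1] = 5.19.
y₂ = 5.19 × 1.29 = 6.70 m.
Tailwater y_tw = 8.64 m: y_tw > y₂, so the jump is submerged.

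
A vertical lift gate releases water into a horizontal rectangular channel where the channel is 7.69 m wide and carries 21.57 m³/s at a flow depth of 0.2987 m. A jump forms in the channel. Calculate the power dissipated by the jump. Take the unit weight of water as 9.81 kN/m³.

q = Q/b = 21.57/7.69 = 2.805 m²/s; V₁ = q/y₁ = 9.390 m/s. Fr₁ = V₁/√(g·y₁) = 5.486.
Sequent-depth ratio: y₂/y₁ = ½[√(1 + 8Fr₁²) − 1] = ½[√241.75 − 1] = 7.274.
y₂ = 7.274 × 0.2987 = 2.173 m.
V₂ = q/y₂ = 2.805/2.173 = 1.291 m/s. E₁ = y₁ + V₁²/2g = 4.793 m; E₂ = y₂ + V₂²/2g = 2.258 m. ΔE = E₁ − E₂ = 2.535 m.
P = γ·Q·ΔE = 9.81 × 21.57 × 2.535 = 536.5 kW.

P = 536.5 kW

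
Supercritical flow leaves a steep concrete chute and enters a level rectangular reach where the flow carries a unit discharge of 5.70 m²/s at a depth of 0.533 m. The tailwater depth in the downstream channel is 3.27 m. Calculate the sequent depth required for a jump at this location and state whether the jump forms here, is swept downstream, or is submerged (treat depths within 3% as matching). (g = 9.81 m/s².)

y₂ = 3.27 m; the jump forms here

V₁ = q/y₁ = 5.70/0.533 = 10.7 m/s. Fr₁ = V₁/√(g·y₁) = 10.7/√(9.81×0.533) = 4.68.
Bélanger equation: y₂/y₁ = ½[√(1 + 8Fr₁²) − 1] = ½[√176.0 − 1] = 6.13.
y₂ = 6.13 × 0.533 = 3.27 m.
Tailwater y_tw = 3.27 m: y_tw ≈ y₂, so the jump forms here.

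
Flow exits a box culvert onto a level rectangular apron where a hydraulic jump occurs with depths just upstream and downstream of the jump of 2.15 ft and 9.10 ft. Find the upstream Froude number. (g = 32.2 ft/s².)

For a rectangular channel the momentum equation gives q² = ½·g·y₁·y₂·(y₁ + y₂) = ½×32.2×2.15×9.10×11.2 = 3544.
q = √3544 = 59.5 ft²/s.
V₁ = q/y₁ = 27.7 ft/s; Fr₁ = V₁/√(g·y₁) = 3.33.

Fr₁ = 3.33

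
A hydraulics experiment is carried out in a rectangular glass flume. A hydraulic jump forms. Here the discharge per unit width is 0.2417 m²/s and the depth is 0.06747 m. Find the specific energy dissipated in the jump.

V₁ = q/y₁ = 0.2417/0.06747 = 3.582 m/s. Fr₁ = V₁/√(g·y₁) = 3.582/√(9.81×0.06747) = 4.403.
By Bélanger, y₂/y₁ = ½[√(1 + 8Fr₁²) − 1] = ½[√156.11 − 1] = 5.747.
y₂ = 5.747 × 0.06747 = 0.3878 m.
Head loss: ΔE = (y₂ − y₁)³/(4y₁y₂) = (0.3878 − 0.06747)³/(4×0.06747×0.3878) = 0.03286/0.1046 = 0.3140 m.

ΔE = 0.3140 m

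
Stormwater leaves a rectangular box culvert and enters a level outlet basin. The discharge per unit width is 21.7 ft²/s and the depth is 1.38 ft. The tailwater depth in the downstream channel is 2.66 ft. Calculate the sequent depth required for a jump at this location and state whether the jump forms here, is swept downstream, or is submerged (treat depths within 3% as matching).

V₁ = q/y₁ = 21.7/1.38 = 15.7 ft/s. Fr₁ = V₁/√(g·y₁) = 15.7/√(32.2×1.38) = 2.36.
Conjugate-depth relation: y₂/y₁ = ½[√(1 + 8Fr₁²) − 1] = ½[√45.52 − 1] = 2.87.
y₂ = 2.87 × 1.38 = 3.97 ft.
Tailwater y_tw = 2.66 ft: y_tw < y₂, so the jump is swept downstream.

y₂ = 3.97 ft; the jump is swept downstream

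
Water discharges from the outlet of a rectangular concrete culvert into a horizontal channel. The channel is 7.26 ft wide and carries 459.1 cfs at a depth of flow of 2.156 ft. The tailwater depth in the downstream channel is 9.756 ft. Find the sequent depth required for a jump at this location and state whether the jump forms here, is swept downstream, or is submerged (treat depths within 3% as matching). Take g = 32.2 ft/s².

q = Q/b = 459.1/7.26 = 63.24 ft²/s; V₁ = q/y₁ = 29.33 ft/s. Fr₁ = V₁/√(g·y₁) = 3.520.
From the momentum equation for a rectangular channel, y₂/y₁ = ½[√(1 + 8Fr₁²) − 1] = ½[√100.14 − 1] = 4.503.
y₂ = 4.503 × 2.156 = 9.709 ft.
Tailwater y_tw = 9.756 ft: y_tw ≈ y₂, so the jump forms here.

y₂ = 9.709 ft; the jump forms here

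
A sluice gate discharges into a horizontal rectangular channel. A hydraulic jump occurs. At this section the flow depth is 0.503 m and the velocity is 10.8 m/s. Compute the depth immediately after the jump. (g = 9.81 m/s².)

y₂ = 3.22 m

Fr₁ = V₁/√(g·y₁) = 10.8/√(9.81×0.503) = 4.86.
Bélanger equation: y₂/y₁ = ½[√(1 + 8Fr₁²) − 1] = ½[√190.1 − 1] = 6.39.
y₂ = 6.39 × 0.503 = 3.22 m.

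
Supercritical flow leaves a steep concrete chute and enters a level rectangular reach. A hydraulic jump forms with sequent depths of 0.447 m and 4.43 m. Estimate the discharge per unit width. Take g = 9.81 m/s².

For a rectangular channel the momentum equation gives q² = ½·g·y₁·y₂·(y₁ + y₂) = ½×9.81×0.447×4.43×4.88 = 47.4.
q = √47.4 = 6.88 m²/s.

q = 6.88 m²/s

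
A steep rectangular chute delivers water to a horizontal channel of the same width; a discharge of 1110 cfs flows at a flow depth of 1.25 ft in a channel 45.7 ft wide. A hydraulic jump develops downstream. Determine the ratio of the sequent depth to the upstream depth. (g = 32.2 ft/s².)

q = Q/b = 1110/45.7 = 24.3 ft²/s; V₁ = q/y₁ = 19.4 ft/s. Fr₁ = V₁/√(g·y₁) = 3.06.
Bélanger equation: y₂/y₁ = ½[√(1 + 8Fr₁²) − 1] = ½[√76.04 − 1] = 3.86.

y₂/y₁ = 3.86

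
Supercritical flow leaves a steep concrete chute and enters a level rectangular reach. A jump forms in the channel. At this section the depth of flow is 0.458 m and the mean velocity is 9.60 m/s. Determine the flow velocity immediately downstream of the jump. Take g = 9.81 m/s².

V₂ = 1.62 m/s

Fr₁ = V₁/√(g·y₁) = 9.60/√(9.81×0.458) = 4.53.
Sequent-depth ratio: y₂/y₁ = ½[√(1 + 8Fr₁²) − 1] = ½[√165.1 − 1] = 5.92.
y₂ = 5.92 × 0.458 = 2.71 m.
q = V₁·y₁ = 9.60 × 0.458 = 4.40 m²/s.
V₂ = q/y₂ = 4.40/2.71 = 1.62 m/s.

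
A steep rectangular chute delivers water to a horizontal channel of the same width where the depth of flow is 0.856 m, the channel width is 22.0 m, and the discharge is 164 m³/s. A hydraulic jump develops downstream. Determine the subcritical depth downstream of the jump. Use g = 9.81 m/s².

q = Q/b = 164/22.0 = 7.45 m²/s; V₁ = q/y₁ = 8.71 m/s. Fr₁ = V₁/√(g·y₁) = 3.01.
From the momentum equation for a rectangular channel, y₂/y₁ = ½[√(1 + 8Fr₁²) − 1] = ½[√73.25 − 1] = 3.78.
y₂ = 3.78 × 0.856 = 3.24 m.

y₂ = 3.24 m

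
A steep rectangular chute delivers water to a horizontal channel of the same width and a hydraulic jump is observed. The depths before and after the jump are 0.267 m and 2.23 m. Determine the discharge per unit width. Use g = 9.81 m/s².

q = 2.70 m²/s

For a rectangular channel the momentum equation gives q² = ½·g·y₁·y₂·(y₁ + y₂) = ½×9.81×0.267×2.23×2.50 = 7.29.
q = √7.29 = 2.70 m²/s.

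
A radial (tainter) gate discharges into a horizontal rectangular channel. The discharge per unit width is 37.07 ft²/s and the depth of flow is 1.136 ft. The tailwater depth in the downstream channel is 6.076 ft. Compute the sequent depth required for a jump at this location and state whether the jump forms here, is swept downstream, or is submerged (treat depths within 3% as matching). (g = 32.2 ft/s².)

V₁ = q/y₁ = 37.07/1.136 = 32.63 ft/s. Fr₁ = V₁/√(g·y₁) = 32.63/√(32.2×1.136) = 5.395.
Conjugate-depth relation: y₂/y₁ = ½[√(1 + 8Fr₁²) − 1] = ½[√233.89 − 1] = 7.147.
y₂ = 7.147 × 1.136 = 8.119 ft.
Tailwater y_tw = 6.076 ft: y_tw < y₂, so the jump is swept downstream.

y₂ = 8.119 ft; the jump is swept downstream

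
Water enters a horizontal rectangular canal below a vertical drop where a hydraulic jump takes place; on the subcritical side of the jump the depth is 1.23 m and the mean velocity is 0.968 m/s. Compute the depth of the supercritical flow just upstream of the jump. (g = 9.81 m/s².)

y₁ = 0.168 m

Fr₂ = V₂/√(g·y₂) = 0.968/√(9.81×1.23) = 0.279.
Applying the sequent-depth relation in reverse, y₁/y₂ = ½[√(1 + 8Fr₂²) − 1] = ½[√1.621 − 1] = 0.137.
y₁ = 0.137 × 1.23 = 0.168 m.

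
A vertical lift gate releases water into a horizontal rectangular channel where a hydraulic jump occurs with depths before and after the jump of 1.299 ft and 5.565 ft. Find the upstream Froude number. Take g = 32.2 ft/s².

For a rectangular channel the momentum equation gives q² = ½·g·y₁·y₂·(y₁ + y₂) = ½×32.2×1.299×5.565×6.864 = 798.9.
q = √798.9 = 28.26 ft²/s.
V₁ = q/y₁ = 21.76 ft/s; Fr₁ = V₁/√(g·y₁) = 3.364.

Fr₁ = 3.364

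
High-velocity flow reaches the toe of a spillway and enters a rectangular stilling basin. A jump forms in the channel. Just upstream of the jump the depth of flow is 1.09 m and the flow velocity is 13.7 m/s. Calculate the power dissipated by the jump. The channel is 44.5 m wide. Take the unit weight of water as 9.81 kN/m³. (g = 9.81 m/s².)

P = 28667 kW

Fr₁ = V₁/√(g·y₁) = 13.7/√(9.81×1.09) = 4.19.
Sequent-depth ratio: y₂/y₁ = ½[√(1 + 8Fr₁²) − 1] = ½[√141.4 − 1] = 5.45.
y₂ = 5.45 × 1.09 = 5.94 m.
Head loss: ΔE = (y₂ − y₁)³/(4y₁y₂) = (5.94 − 1.09)³/(4×1.09×5.94) = 114/25.9 = 4.40 m.
q = V₁·y₁ = 13.7 × 1.09 = 14.9 m²/s. Q = q·b = 14.9 × 44.5 = 665 m³/s. P = γ·Q·ΔE = 9.81 × 665 × 4.40 = 28667 kW.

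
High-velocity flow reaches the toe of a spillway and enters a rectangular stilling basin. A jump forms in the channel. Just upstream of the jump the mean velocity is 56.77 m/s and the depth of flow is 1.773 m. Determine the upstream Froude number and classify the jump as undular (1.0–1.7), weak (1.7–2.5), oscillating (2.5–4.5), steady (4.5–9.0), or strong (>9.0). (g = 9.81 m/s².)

Fr₁ = 13.61; strong jump

Fr₁ = V₁/√(g·y₁) = 56.77/√(9.81×1.773) = 13.61.
Fr₁ = 13.61 lies in the strong range.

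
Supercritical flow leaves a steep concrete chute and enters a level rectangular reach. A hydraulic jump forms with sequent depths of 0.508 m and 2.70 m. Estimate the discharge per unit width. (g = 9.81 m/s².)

q = 4.65 m²/s

For a rectangular channel the momentum equation gives q² = ½·g·y₁·y₂·(y₁ + y₂) = ½×9.81×0.508×2.70×3.21 = 21.6.
q = √21.6 = 4.65 m²/s.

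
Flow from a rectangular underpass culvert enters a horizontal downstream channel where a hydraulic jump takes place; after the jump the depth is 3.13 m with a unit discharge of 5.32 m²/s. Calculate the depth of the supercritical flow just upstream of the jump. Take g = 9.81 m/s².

y₁ = 0.507 m

V₂ = q/y₂ = 5.32/3.13 = 1.70 m/s; Fr₂ = V₂/√(g·y₂) = 0.307.
The Bélanger relation is symmetric: y₁/y₂ = ½[√(1 + 8Fr₂²) − 1] = ½[√1.753 − 1] = 0.162.
y₁ = 0.162 × 3.13 = 0.507 m.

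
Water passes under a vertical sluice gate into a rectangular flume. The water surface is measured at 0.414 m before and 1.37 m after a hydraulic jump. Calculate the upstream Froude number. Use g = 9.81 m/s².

For a rectangular channel the momentum equation gives q² = ½·g·y₁·y₂·(y₁ + y₂) = ½×9.81×0.414×1.37×1.78 = 4.96.
q = √4.96 = 2.23 m²/s.
V₁ = q/y₁ = 5.38 m/s; Fr₁ = V₁/√(g·y₁) = 2.67.

Fr₁ = 2.67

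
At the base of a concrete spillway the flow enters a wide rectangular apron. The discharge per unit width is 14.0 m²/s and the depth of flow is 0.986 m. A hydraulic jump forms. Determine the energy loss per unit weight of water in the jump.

ΔE = 5.08 m

V₁ = q/y₁ = 14.0/0.986 = 14.2 m/s. Fr₁ = V₁/√(g·y₁) = 14.2/√(9.81×0.986) = 4.57.
Sequent-depth ratio: y₂/y₁ = ½[√(1 + 8Fr₁²) − 1] = ½[√167.7 − 1] = 5.98.
y₂ = 5.98 × 0.986 = 5.89 m.
V₂ = q/y₂ = 14.0/5.89 = 2.38 m/s. E₁ = y₁ + V₁²/2g = 11.3 m; E₂ = y₂ + V₂²/2g = 6.18 m. ΔE = E₁ − E₂ = 5.08 m.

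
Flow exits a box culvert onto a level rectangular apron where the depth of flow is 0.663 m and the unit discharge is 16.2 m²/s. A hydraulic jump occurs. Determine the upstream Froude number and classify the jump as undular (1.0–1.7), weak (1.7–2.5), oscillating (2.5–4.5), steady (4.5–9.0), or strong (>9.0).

V₁ = q/y₁ = 16.2/0.663 = 24.4 m/s. Fr₁ = V₁/√(g·y₁) = 24.4/√(9.81×0.663) = 9.58.
Fr₁ = 9.58 lies in the strong range.

Fr₁ = 9.58; strong jump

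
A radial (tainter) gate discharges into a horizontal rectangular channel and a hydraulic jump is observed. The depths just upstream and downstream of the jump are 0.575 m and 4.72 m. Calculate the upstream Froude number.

For a rectangular channel the momentum equation gives q² = ½·g·y₁·y₂·(y₁ + y₂) = ½×9.81×0.575×4.72×5.29 = 70.5.
q = √70.5 = 8.40 m²/s.
V₁ = q/y₁ = 14.6 m/s; Fr₁ = V₁/√(g·y₁) = 6.15.

Fr₁ = 6.15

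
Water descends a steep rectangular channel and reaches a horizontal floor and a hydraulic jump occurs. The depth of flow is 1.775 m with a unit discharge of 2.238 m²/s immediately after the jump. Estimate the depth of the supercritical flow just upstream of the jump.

V₂ = q/y₂ = 2.238/1.775 = 1.261 m/s; Fr₂ = V₂/√(g·y₂) = 0.3022.
The Bélanger relation is symmetric: y₁/y₂ = ½[√(1 + 8Fr₂²) − 1] = ½[√1.7304 − 1] = 0.1577.
y₁ = 0.1577 × 1.775 = 0.2800 m.

y₁ = 0.2800 m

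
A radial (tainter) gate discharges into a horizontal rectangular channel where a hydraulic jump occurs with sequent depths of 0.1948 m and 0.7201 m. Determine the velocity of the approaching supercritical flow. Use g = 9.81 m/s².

For a rectangular channel the momentum equation gives q² = ½·g·y₁·y₂·(y₁ + y₂) = ½×9.81×0.1948×0.7201×0.9149 = 0.6295.
q = √0.6295 = 0.7934 m²/s.
V₁ = q/y₁ = 0.7934/0.1948 = 4.073 m/s.

V₁ = 4.073 m/s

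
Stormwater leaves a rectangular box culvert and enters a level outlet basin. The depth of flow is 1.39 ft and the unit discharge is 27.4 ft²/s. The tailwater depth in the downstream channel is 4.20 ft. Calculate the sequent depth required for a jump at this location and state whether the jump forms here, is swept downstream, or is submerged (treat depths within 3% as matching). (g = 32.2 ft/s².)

V₁ = q/y₁ = 27.4/1.39 = 19.7 ft/s. Fr₁ = V₁/√(g·y₁) = 19.7/√(32.2×1.39) = 2.95.
By Bélanger, y₂/y₁ = ½[√(1 + 8Fr₁²) − 1] = ½[√70.45 − 1] = 3.70.
y₂ = 3.70 × 1.39 = 5.14 ft.
Tailwater y_tw = 4.20 ft: y_tw < y₂, so the jump is swept downstream.

y₂ = 5.14 ft; the jump is swept downstream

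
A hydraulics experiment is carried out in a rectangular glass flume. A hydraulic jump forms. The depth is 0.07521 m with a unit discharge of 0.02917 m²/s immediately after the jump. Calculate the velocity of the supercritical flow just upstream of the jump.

V₂ = q/y₂ = 0.02917/0.07521 = 0.3878 m/s; Fr₂ = V₂/√(g·y₂) = 0.4515.
The Bélanger relation is symmetric: y₁/y₂ = ½[√(1 + 8Fr₂²) − 1] = ½[√2.6310 − 1] = 0.3110.
y₁ = 0.3110 × 0.07521 = 0.02339 m.
V₁ = q/y₁ = 0.02917/0.02339 = 1.247 m/s.

V₁ = 1.247 m/s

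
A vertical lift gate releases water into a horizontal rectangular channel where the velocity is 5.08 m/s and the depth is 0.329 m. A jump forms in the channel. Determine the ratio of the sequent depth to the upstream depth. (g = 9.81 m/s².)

Fr₁ = V₁/√(g·y₁) = 5.08/√(9.81×0.329) = 2.83.
From the momentum equation for a rectangular channel, y₂/y₁ = ½[√(1 + 8Fr₁²) − 1] = ½[√64.97 − 1] = 3.53.

y₂/y₁ = 3.53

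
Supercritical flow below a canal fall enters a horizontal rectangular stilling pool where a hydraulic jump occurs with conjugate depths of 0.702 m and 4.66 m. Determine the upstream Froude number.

Fr₁ = 5.04

For a rectangular channel the momentum equation gives q² = ½·g·y₁·y₂·(y₁ + y₂) = ½×9.81×0.702×4.66×5.36 = 86.0.
q = √86.0 = 9.28 m²/s.
V₁ = q/y₁ = 13.2 m/s; Fr₁ = V₁/√(g·y₁) = 5.04.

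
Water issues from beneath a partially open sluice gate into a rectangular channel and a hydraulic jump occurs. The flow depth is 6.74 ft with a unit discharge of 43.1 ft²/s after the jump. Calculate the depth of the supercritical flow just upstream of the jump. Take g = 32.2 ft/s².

y₁ = 1.97 ft

V₂ = q/y₂ = 43.1/6.74 = 6.39 ft/s; Fr₂ = V₂/√(g·y₂) = 0.434.
Applying the sequent-depth relation in reverse, y₁/y₂ = ½[√(1 + 8Fr₂²) − 1] = ½[√2.507 − 1] = 0.292.
y₁ = 0.292 × 6.74 = 1.97 ft.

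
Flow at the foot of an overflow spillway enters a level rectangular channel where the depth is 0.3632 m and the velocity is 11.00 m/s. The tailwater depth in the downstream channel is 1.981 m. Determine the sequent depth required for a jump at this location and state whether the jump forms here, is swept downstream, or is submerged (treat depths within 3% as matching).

y₂ = 2.817 m; the jump is swept downstream

Fr₁ = V₁/√(g·y₁) = 11.00/√(9.81×0.3632) = 5.828.
Bélanger equation: y₂/y₁ = ½[√(1 + 8Fr₁²) − 1] = ½[√272.68 − 1] = 7.757.
y₂ = 7.757 × 0.3632 = 2.817 m.
Tailwater y_tw = 1.981 m: y_tw < y₂, so the jump is swept downstream.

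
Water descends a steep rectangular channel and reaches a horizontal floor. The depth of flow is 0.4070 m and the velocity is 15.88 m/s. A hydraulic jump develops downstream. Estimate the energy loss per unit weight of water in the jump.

Fr₁ = V₁/√(g·y₁) = 15.88/√(9.81×0.4070) = 7.947.
Sequent-depth ratio: y₂/y₁ = ½[√(1 + 8Fr₁²) − 1] = ½[√506.27 − 1] = 10.75.
y₂ = 10.75 × 0.4070 = 4.375 m.
Head loss: ΔE = (y₂ − y₁)³/(4y₁y₂) = (4.375 − 0.4070)³/(4×0.4070×4.375) = 62.49/7.123 = 8.773 m.

ΔE = 8.773 m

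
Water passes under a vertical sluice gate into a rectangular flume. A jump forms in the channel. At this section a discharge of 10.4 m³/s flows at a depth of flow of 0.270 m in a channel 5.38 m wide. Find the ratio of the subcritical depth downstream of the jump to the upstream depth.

y₂/y₁ = 5.74

q = Q/b = 10.4/5.38 = 1.93 m²/s; V₁ = q/y₁ = 7.16 m/s. Fr₁ = V₁/√(g·y₁) = 4.40.
Sequent-depth ratio: y₂/y₁ = ½[√(1 + 8Fr₁²) − 1] = ½[√155.8 − 1] = 5.74.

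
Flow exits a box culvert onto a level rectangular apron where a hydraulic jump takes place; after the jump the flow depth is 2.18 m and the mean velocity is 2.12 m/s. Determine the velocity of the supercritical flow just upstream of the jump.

Fr₂ = V₂/√(g·y₂) = 2.12/√(9.81×2.18) = 0.458.
From the momentum equation (using Fr₂), y₁/y₂ = ½[√(1 + 8Fr₂²) − 1] = ½[√2.681 − 1] = 0.319.
y₁ = 0.319 × 2.18 = 0.695 m.
V₁ = q/y₁ = 4.62/0.695 = 6.65 m/s.

V₁ = 6.65 m/s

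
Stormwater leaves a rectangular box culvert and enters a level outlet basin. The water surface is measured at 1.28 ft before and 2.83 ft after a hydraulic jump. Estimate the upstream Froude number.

Fr₁ = 1.88

For a rectangular channel the momentum equation gives q² = ½·g·y₁·y₂·(y₁ + y₂) = ½×32.2×1.28×2.83×4.11 = 240.
q = √240 = 15.5 ft²/s.
V₁ = q/y₁ = 12.1 ft/s; Fr₁ = V₁/√(g·y₁) = 1.88.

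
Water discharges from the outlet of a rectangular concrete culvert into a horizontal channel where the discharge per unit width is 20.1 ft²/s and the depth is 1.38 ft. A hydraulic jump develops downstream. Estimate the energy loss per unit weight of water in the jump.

ΔE = 0.568 ft

V₁ = q/y₁ = 20.1/1.38 = 14.6 ft/s. Fr₁ = V₁/√(g·y₁) = 14.6/√(32.2×1.38) = 2.18.
By Bélanger, y₂/y₁ = ½[√(1 + 8Fr₁²) − 1] = ½[√39.19 − 1] = 2.63.
y₂ = 2.63 × 1.38 = 3.63 ft.
V₂ = q/y₂ = 20.1/3.63 = 5.54 ft/s. E₁ = y₁ + V₁²/2g = 4.67 ft; E₂ = y₂ + V₂²/2g = 4.11 ft. ΔE = E₁ − E₂ = 0.568 ft.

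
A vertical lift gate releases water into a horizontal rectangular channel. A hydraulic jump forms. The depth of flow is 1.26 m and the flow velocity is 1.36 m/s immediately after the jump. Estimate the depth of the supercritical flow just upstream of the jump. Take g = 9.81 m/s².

Fr₂ = V₂/√(g·y₂) = 1.36/√(9.81×1.26) = 0.387.
The Bélanger relation is symmetric: y₁/y₂ = ½[√(1 + 8Fr₂²) − 1] = ½[√2.197 − 1] = 0.241.
y₁ = 0.241 × 1.26 = 0.304 m.

y₁ = 0.304 m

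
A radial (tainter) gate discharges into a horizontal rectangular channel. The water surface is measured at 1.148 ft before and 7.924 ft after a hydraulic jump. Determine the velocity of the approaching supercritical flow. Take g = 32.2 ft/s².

For a rectangular channel the momentum equation gives q² = ½·g·y₁·y₂·(y₁ + y₂) = ½×32.2×1.148×7.924×9.072 = 1329.
q = √1329 = 36.45 ft²/s.
V₁ = q/y₁ = 36.45/1.148 = 31.75 ft/s.

V₁ = 31.75 ft/s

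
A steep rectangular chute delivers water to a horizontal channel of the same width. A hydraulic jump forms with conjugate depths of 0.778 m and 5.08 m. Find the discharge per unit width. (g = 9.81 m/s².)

For a rectangular channel the momentum equation gives q² = ½·g·y₁·y₂·(y₁ + y₂) = ½×9.81×0.778×5.08×5.86 = 114.
q = √114 = 10.7 m²/s.

q = 10.7 m²/s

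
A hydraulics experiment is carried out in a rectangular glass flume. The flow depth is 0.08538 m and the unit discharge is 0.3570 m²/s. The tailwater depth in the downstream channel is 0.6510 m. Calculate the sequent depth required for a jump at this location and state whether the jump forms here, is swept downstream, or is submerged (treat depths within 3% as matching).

V₁ = q/y₁ = 0.3570/0.08538 = 4.181 m/s. Fr₁ = V₁/√(g·y₁) = 4.181/√(9.81×0.08538) = 4.569.
Sequent-depth ratio: y₂/y₁ = ½[√(1 + 8Fr₁²) − 1] = ½[√167.99 − 1] = 5.981.
y₂ = 5.981 × 0.08538 = 0.5106 m.
Tailwater y_tw = 0.6510 m: y_tw > y₂, so the jump is submerged.

y₂ = 0.5106 m; the jump is submerged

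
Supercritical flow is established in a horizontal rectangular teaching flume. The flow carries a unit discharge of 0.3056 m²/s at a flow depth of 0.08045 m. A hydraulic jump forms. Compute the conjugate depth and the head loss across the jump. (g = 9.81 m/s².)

y₂ = 0.4479 m; ΔE = 0.3443 m

V₁ = q/y₁ = 0.3056/0.08045 = 3.799 m/s. Fr₁ = V₁/√(g·y₁) = 3.799/√(9.81×0.08045) = 4.276.
Bélanger equation: y₂/y₁ = ½[√(1 + 8Fr₁²) − 1] = ½[√147.27 − 1] = 5.568.
y₂ = 5.568 × 0.08045 = 0.4479 m.
V₂ = q/y₂ = 0.3056/0.4479 = 0.6823 m/s. E₁ = y₁ + V₁²/2g = 0.8159 m; E₂ = y₂ + V₂²/2g = 0.4716 m. ΔE = E₁ − E₂ = 0.3443 m.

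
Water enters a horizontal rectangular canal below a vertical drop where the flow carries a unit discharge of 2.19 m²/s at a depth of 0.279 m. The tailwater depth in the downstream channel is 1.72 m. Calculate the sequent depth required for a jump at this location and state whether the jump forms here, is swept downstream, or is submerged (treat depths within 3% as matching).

V₁ = q/y₁ = 2.19/0.279 = 7.85 m/s. Fr₁ = V₁/√(g·y₁) = 7.85/√(9.81×0.279) = 4.74.
Conjugate-depth relation: y₂/y₁ = ½[√(1 + 8Fr₁²) − 1] = ½[√181.1 − 1] = 6.23.
y₂ = 6.23 × 0.279 = 1.74 m.
Tailwater y_tw = 1.72 m: y_tw ≈ y₂, so the jump forms here.

y₂ = 1.74 m; the jump forms here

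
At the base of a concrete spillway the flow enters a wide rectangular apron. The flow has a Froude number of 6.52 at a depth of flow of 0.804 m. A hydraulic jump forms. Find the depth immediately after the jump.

Fr₁ = 6.52 (given).
From the momentum equation for a rectangular channel, y₂/y₁ = ½[√(1 + 8Fr₁²) − 1] = ½[√341.1 − 1] = 8.73.
y₂ = 8.73 × 0.804 = 7.02 m.

y₂ = 7.02 m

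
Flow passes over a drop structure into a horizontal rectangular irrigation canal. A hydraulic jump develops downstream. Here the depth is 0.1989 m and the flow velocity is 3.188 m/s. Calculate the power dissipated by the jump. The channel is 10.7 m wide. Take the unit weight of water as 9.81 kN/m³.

P = 6.591 kW

Fr₁ = V₁/√(g·y₁) = 3.188/√(9.81×0.1989) = 2.282.
Sequent-depth ratio: y₂/y₁ = ½[√(1 + 8Fr₁²) − 1] = ½[√42.670 − 1] = 2.766.
y₂ = 2.766 × 0.1989 = 0.5502 m.
q = V₁·y₁ = 3.188 × 0.1989 = 0.6341 m²/s. V₂ = q/y₂ = 0.6341/0.5502 = 1.153 m/s. E₁ = y₁ + V₁²/2g = 0.7169 m; E₂ = y₂ + V₂²/2g = 0.6179 m. ΔE = E₁ − E₂ = 0.09903 m.
Q = q·b = 0.6341 × 10.7 = 6.785 m³/s. P = γ·Q·ΔE = 9.81 × 6.785 × 0.09903 = 6.591 kW.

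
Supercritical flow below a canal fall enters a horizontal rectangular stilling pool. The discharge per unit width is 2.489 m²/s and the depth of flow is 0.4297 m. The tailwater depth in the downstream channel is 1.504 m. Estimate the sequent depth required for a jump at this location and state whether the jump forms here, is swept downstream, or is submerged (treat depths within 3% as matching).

V₁ = q/y₁ = 2.489/0.4297 = 5.792 m/s. Fr₁ = V₁/√(g·y₁) = 5.792/√(9.81×0.4297) = 2.821.
Bélanger equation: y₂/y₁ = ½[√(1 + 8Fr₁²) − 1] = ½[√64.676 − 1] = 3.521.
y₂ = 3.521 × 0.4297 = 1.513 m.
Tailwater y_tw = 1.504 m: y_tw ≈ y₂, so the jump forms here.

y₂ = 1.513 m; the jump forms here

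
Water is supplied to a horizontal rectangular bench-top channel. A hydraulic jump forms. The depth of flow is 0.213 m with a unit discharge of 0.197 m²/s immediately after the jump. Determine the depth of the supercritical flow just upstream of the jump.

V₂ = q/y₂ = 0.197/0.213 = 0.925 m/s; Fr₂ = V₂/√(g·y₂) = 0.640.
The Bélanger relation is symmetric: y₁/y₂ = ½[√(1 + 8Fr₂²) − 1] = ½[√4.275 − 1] = 0.534.
y₁ = 0.534 × 0.213 = 0.114 m.

y₁ = 0.114 m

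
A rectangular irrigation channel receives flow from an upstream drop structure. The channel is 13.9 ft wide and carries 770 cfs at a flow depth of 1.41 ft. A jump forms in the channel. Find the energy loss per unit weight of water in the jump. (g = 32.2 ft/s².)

q = Q/b = 770/13.9 = 55.4 ft²/s; V₁ = q/y₁ = 39.3 ft/s. Fr₁ = V₁/√(g·y₁) = 5.83.
Conjugate-depth relation: y₂/y₁ = ½[√(1 + 8Fr₁²) − 1] = ½[√273.0 − 1] = 7.76.
y₂ = 7.76 × 1.41 = 10.9 ft.
Head loss: ΔE = (y₂ − y₁)³/(4y₁y₂) = (10.9 − 1.41)³/(4×1.41×10.9) = 866/61.7 = 14.0 ft.

ΔE = 14.0 ft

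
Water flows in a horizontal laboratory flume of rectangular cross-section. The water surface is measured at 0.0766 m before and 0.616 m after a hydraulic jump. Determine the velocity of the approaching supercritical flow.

For a rectangular channel the momentum equation gives q² = ½·g·y₁·y₂·(y₁ + y₂) = ½×9.81×0.0766×0.616×0.693 = 0.160.
q = √0.160 = 0.400 m²/s.
V₁ = q/y₁ = 0.400/0.0766 = 5.23 m/s.

V₁ = 5.23 m/s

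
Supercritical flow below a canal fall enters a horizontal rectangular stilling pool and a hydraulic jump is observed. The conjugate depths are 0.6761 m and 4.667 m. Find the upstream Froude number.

For a rectangular channel the momentum equation gives q² = ½·g·y₁·y₂·(y₁ + y₂) = ½×9.81×0.6761×4.667×5.343 = 82.70.
q = √82.70 = 9.094 m²/s.
V₁ = q/y₁ = 13.45 m/s; Fr₁ = V₁/√(g·y₁) = 5.223.

Fr₁ = 5.223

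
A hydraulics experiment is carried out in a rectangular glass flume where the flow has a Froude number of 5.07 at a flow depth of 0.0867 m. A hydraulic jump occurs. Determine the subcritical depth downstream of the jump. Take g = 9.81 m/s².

y₂ = 0.580 m

Fr₁ = 5.07 (given).
Conjugate-depth relation: y₂/y₁ = ½[√(1 + 8Fr₁²) − 1] = ½[√206.6 − 1] = 6.69.
y₂ = 6.69 × 0.0867 = 0.580 m.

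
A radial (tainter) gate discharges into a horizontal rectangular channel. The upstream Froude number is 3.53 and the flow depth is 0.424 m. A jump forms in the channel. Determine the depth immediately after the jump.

y₂ = 1.92 m

Fr₁ = 3.53 (given).
Bélanger equation: y₂/y₁ = ½[√(1 + 8Fr₁²) − 1] = ½[√100.7 − 1] = 4.52.
y₂ = 4.52 × 0.424 = 1.92 m.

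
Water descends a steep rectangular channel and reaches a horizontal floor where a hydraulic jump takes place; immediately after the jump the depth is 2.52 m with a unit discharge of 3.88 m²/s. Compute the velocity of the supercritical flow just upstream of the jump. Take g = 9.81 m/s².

V₁ = 9.35 m/s

V₂ = q/y₂ = 3.88/2.52 = 1.54 m/s; Fr₂ = V₂/√(g·y₂) = 0.310.
The Bélanger relation is symmetric: y₁/y₂ = ½[√(1 + 8Fr₂²) − 1] = ½[√1.767 − 1] = 0.165.
y₁ = 0.165 × 2.52 = 0.415 m.
V₁ = q/y₁ = 3.88/0.415 = 9.35 m/s.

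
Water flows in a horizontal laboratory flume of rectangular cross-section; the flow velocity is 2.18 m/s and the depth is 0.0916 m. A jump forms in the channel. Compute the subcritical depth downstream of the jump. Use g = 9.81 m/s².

y₂ = 0.256 m

Fr₁ = V₁/√(g·y₁) = 2.18/√(9.81×0.0916) = 2.30.
Sequent-depth ratio: y₂/y₁ = ½[√(1 + 8Fr₁²) − 1] = ½[√43.31 − 1] = 2.79.
y₂ = 2.79 × 0.0916 = 0.256 m.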